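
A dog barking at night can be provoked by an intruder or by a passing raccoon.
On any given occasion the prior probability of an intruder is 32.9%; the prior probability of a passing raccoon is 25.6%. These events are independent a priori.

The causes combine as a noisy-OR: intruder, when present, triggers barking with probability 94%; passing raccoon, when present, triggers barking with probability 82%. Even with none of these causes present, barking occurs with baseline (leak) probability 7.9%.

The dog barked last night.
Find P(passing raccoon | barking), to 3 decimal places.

P(passing raccoon | barking) ≈ 0.456

Under noisy-OR, P(barking | causes) = 1 − (1−0.079)·∏(1−qᵢ) over the active causes.
Enumerate the 4 (intruder, passing raccoon) configurations and weight by the priors:
  P(barking) = 0.079*0.671*0.744 + 0.83422*0.671*0.256 + 0.94474*0.329*0.744 + 0.990053*0.329*0.256
        = 0.039439 + 0.143299 + 0.231250 + 0.083386 = 0.497374
Keeping only the passing raccoon-present terms gives 0.226685, so
  P(passing raccoon | barking) = 0.226685 / 0.497374 ≈ 0.456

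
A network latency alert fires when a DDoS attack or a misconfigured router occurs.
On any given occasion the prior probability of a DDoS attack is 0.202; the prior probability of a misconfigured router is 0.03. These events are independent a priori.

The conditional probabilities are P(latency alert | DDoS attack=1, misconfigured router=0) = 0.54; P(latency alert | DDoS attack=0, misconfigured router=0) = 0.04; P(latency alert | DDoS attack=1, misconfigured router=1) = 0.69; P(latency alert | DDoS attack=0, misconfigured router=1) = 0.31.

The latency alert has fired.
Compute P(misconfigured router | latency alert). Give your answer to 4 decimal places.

P(misconfigured router | latency alert) ≈ 0.0782

P(latency alert) = 0.04*0.798*0.97 + 0.31*0.798*0.03 + 0.54*0.202*0.97 + 0.69*0.202*0.03 = 0.030962 + 0.007421 + 0.105808 + 0.004181 = 0.148372
Restricting to configurations with misconfigured router present: 0.007421 + 0.004181 = 0.011602.
So P(misconfigured router | latency alert) = 0.011602/0.148372 ≈ 0.0782.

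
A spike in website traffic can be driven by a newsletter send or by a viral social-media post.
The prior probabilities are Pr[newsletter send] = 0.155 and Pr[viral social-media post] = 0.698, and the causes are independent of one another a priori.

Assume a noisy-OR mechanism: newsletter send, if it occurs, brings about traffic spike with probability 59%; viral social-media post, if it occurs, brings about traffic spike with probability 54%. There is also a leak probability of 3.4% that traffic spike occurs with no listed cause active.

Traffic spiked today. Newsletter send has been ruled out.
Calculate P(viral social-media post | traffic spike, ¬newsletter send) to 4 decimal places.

Under noisy-OR, P(traffic spike | causes) = 1 − (1−0.034)·∏(1−qᵢ) over the active causes.
For the numerator, keep only viral social-media post=true terms: 0.55564*0.698 = 0.387837
Normalizer over all consistent configurations: 0.034*0.302 + 0.55564*0.698 = 0.398105
P(viral social-media post | traffic spike, ¬newsletter send) = 0.387837/0.398105 ≈ 0.9742

P(viral social-media post | traffic spike, ¬newsletter send) ≈ 0.9742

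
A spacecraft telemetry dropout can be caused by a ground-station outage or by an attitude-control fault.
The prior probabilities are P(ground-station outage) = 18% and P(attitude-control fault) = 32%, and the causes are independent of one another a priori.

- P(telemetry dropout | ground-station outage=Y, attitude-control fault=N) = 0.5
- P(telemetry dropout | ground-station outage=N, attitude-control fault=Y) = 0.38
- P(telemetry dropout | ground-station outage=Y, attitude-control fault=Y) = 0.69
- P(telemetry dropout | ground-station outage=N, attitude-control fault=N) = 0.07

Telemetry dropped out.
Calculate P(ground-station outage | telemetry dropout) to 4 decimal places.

Weight on ground-station outage=true, given the evidence: 0.061200 + 0.039744 = 0.100944
Normalizer over all consistent configurations: 0.07·0.82·0.68 + 0.38·0.82·0.32 + 0.5·0.18·0.68 + 0.69·0.18·0.32 = 0.239688
Posterior = 0.100944 / 0.239688 ≈ 0.4211

P(ground-station outage | telemetry dropout) ≈ 0.4211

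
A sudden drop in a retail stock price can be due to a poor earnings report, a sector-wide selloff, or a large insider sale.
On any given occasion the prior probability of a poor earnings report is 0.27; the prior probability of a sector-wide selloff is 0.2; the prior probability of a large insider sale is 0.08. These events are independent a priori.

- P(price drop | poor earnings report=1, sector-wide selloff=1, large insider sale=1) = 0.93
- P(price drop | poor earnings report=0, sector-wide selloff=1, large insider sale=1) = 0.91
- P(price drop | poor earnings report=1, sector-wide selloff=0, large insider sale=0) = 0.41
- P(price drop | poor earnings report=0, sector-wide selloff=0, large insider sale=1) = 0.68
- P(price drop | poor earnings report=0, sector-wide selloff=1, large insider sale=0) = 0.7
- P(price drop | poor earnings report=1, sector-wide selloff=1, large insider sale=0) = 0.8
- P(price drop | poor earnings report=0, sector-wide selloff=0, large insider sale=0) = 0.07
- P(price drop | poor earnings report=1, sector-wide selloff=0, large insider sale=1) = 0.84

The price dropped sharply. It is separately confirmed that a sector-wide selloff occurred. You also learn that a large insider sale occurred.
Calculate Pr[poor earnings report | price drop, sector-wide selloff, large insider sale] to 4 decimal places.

Pr[poor earnings report | price drop, sector-wide selloff, large insider sale] ≈ 0.2743

Weight on poor earnings report=true, given the evidence: 0.93×0.27 = 0.251100
The normalizing constant is 0.91×0.73 + 0.93×0.27 = 0.915400
Posterior = 0.251100 / 0.915400 ≈ 0.2743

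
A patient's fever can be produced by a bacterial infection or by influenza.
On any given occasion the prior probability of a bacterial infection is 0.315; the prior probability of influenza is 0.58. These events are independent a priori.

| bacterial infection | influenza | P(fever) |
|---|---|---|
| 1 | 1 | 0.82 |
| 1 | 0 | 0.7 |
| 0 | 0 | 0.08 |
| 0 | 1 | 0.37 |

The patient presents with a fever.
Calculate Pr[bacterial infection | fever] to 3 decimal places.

By total probability over the 4 (bacterial infection, influenza) configurations:
  P(fever) = 0.08·0.685·0.42 + 0.37·0.685·0.58 + 0.7·0.315·0.42 + 0.82·0.315·0.58
        = 0.023016 + 0.147001 + 0.092610 + 0.149814 = 0.412441
Configurations with bacterial infection contribute 0.242424, so
  P(bacterial infection | fever) = 0.242424 / 0.412441 ≈ 0.588

Pr[bacterial infection | fever] ≈ 0.588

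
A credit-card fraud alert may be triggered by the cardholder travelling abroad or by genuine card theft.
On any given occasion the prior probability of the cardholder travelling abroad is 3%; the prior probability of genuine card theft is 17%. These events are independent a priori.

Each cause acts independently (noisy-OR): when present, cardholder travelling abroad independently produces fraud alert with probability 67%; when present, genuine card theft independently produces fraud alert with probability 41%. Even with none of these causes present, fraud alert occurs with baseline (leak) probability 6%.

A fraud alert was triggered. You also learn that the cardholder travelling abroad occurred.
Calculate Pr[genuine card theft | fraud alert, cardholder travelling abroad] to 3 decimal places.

Pr[genuine card theft | fraud alert, cardholder travelling abroad] ≈ 0.195

Under noisy-OR, P(fraud alert | causes) = 1 − (1−0.06)·∏(1−qᵢ) over the active causes.
For the numerator, keep only genuine card theft=true terms: 0.816982·0.17 = 0.138887
The normalizing constant is 0.6898·0.83 + 0.816982·0.17 = 0.711421
Posterior = 0.138887 / 0.711421 ≈ 0.195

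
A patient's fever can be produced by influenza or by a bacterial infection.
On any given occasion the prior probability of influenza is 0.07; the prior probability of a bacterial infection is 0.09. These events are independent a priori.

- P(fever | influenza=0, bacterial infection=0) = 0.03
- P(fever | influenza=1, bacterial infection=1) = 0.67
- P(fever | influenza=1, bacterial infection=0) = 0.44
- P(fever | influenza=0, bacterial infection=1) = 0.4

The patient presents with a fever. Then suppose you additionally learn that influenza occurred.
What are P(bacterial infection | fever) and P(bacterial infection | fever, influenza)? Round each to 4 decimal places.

P(bacterial infection | fever) ≈ 0.4138; P(bacterial infection | fever, influenza) ≈ 0.1309

P(fever) = 0.03*0.93*0.91 + 0.4*0.93*0.09 + 0.44*0.07*0.91 + 0.67*0.07*0.09 = 0.025389 + 0.033480 + 0.028028 + 0.004221 = 0.091118
Restricting to configurations with bacterial infection present: 0.033480 + 0.004221 = 0.037701.
Hence the posterior is 0.037701/0.091118 ≈ 0.4138.

Now also conditioning on influenza=true:
P(fever | influenza) = 0.44×0.91 + 0.67×0.09 = 0.400400 + 0.060300 = 0.460700
Of this, 0.060300 comes from 0.67×0.09 (the bacterial infection=true cases).
P(bacterial infection | fever, influenza) = 0.060300 / 0.460700 ≈ 0.1309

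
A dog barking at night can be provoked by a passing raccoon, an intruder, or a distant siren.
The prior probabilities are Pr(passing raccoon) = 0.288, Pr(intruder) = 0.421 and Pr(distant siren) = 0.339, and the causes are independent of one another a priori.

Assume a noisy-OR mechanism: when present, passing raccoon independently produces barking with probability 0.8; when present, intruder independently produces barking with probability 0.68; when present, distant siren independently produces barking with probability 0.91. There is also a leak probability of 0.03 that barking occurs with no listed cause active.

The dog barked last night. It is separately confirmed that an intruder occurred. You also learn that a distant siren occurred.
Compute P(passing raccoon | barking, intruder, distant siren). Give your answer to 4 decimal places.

Under noisy-OR, P(barking | causes) = 1 − (1−0.03)·∏(1−qᵢ) over the active causes.
P(barking | intruder, distant siren) = 0.972064·0.712 + 0.994413·0.288 = 0.692110 + 0.286391 = 0.978501
Of this, 0.286391 comes from 0.994413·0.288 (the passing raccoon=true cases).
So P(passing raccoon | barking, intruder, distant siren) = 0.286391/0.978501 ≈ 0.2927.

P(passing raccoon | barking, intruder, distant siren) ≈ 0.2927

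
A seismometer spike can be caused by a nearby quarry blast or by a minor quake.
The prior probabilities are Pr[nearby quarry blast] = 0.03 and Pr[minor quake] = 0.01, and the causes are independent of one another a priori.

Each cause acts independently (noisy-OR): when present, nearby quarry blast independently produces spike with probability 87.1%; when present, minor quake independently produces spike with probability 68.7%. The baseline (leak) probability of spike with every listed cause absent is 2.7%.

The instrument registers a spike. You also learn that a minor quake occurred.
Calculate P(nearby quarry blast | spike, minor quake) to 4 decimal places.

Under noisy-OR, P(spike | causes) = 1 − (1−0.027)·∏(1−qᵢ) over the active causes.
P(spike | minor quake) = 0.695451*0.97 + 0.960713*0.03 = 0.674587 + 0.028821 = 0.703408
The nearby quarry blast-present share is 0.960713*0.03 = 0.028821.
Hence the posterior is 0.028821/0.703408 ≈ 0.0410.

P(nearby quarry blast | spike, minor quake) ≈ 0.0410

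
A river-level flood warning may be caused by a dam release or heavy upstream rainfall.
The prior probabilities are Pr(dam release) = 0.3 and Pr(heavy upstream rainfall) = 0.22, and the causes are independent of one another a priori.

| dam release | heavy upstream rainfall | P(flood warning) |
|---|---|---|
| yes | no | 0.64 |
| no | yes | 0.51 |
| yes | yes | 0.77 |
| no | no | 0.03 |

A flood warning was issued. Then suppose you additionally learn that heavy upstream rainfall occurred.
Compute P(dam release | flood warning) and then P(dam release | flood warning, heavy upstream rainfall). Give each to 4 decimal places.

P(flood warning) = 0.03×0.7×0.78 + 0.51×0.7×0.22 + 0.64×0.3×0.78 + 0.77×0.3×0.22 = 0.016380 + 0.078540 + 0.149760 + 0.050820 = 0.295500
Restricting to configurations with dam release present: 0.149760 + 0.050820 = 0.200580.
P(dam release | flood warning) = 0.200580 / 0.295500 ≈ 0.6788

With the extra evidence:
For the numerator, keep only dam release=true terms: 0.77×0.3 = 0.231000
The normalizing constant is 0.51×0.7 + 0.77×0.3 = 0.588000
P(dam release | flood warning, heavy upstream rainfall) = 0.231000/0.588000 ≈ 0.3929

P(dam release | flood warning) ≈ 0.6788; P(dam release | flood warning, heavy upstream rainfall) ≈ 0.3929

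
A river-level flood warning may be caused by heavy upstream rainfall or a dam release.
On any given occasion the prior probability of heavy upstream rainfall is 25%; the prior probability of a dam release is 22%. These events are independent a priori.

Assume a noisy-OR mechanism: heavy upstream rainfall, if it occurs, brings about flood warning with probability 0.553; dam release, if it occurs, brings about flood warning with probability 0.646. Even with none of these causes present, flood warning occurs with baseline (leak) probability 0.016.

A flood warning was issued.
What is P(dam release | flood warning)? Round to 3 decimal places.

P(dam release | flood warning) ≈ 0.565

Under noisy-OR, P(flood warning | causes) = 1 − (1−0.016)·∏(1−qᵢ) over the active causes.
Enumerate the 4 (heavy upstream rainfall, dam release) configurations and weight by the priors:
  P(flood warning) = 0.016*0.75*0.78 + 0.651664*0.75*0.22 + 0.560152*0.25*0.78 + 0.844294*0.25*0.22
        = 0.009360 + 0.107525 + 0.109230 + 0.046436 = 0.272551
Configurations with dam release contribute 0.153961, so
  P(dam release | flood warning) = 0.153961 / 0.272551 ≈ 0.565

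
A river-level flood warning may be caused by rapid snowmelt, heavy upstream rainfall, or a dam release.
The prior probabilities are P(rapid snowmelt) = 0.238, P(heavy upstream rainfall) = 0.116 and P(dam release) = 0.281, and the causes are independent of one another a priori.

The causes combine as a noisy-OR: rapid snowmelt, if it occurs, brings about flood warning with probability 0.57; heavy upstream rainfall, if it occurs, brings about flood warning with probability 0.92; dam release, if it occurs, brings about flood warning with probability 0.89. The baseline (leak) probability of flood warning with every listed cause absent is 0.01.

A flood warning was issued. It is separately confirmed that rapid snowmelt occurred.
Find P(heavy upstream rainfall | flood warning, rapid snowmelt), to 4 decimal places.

Under noisy-OR, P(flood warning | causes) = 1 − (1−0.01)·∏(1−qᵢ) over the active causes.
For the numerator, keep only heavy upstream rainfall=true terms: 0.080564 + 0.032474 = 0.113038
The normalizing constant is 0.5743×0.884×0.719 + 0.953173×0.884×0.281 + 0.965944×0.116×0.719 + 0.996254×0.116×0.281 = 0.714833
Posterior = 0.113038 / 0.714833 ≈ 0.1581

P(heavy upstream rainfall | flood warning, rapid snowmelt) ≈ 0.1581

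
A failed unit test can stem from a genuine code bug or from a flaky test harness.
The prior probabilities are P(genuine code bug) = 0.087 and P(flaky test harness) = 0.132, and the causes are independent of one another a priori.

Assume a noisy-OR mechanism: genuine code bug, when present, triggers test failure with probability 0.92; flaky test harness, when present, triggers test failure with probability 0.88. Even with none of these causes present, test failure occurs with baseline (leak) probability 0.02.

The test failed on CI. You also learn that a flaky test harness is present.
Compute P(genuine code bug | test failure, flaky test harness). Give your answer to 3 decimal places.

P(genuine code bug | test failure, flaky test harness) ≈ 0.097

Under noisy-OR, P(test failure | causes) = 1 − (1−0.02)·∏(1−qᵢ) over the active causes.
P(test failure | flaky test harness) = 0.8824×0.913 + 0.990592×0.087 = 0.805631 + 0.086182 = 0.891813
The genuine code bug-present share is 0.990592×0.087 = 0.086182.
Hence the posterior is 0.086182/0.891813 ≈ 0.097.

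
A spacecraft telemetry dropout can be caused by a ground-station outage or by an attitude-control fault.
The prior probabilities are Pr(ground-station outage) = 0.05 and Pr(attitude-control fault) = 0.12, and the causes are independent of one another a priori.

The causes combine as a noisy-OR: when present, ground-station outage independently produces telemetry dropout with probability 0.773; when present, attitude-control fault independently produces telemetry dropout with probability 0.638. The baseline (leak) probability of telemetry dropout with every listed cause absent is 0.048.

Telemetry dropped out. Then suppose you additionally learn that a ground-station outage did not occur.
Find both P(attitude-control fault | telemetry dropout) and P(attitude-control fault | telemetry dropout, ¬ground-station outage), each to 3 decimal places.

P(attitude-control fault | telemetry dropout) ≈ 0.518; P(attitude-control fault | telemetry dropout, ¬ground-station outage) ≈ 0.651

Under noisy-OR, P(telemetry dropout | causes) = 1 − (1−0.048)·∏(1−qᵢ) over the active causes.
P(telemetry dropout) = 0.048×0.95×0.88 + 0.655376×0.95×0.12 + 0.783896×0.05×0.88 + 0.92177×0.05×0.12 = 0.040128 + 0.074713 + 0.034491 + 0.005531 = 0.154863
Restricting to configurations with attitude-control fault present: 0.074713 + 0.005531 = 0.080244.
So P(attitude-control fault | telemetry dropout) = 0.080244/0.154863 ≈ 0.518.

With the extra evidence:
Sum P(telemetry dropout|·) weighted by the priors over both values of attitude-control fault:
  P(telemetry dropout | ¬ground-station outage) = 0.048×0.88 + 0.655376×0.12
        = 0.042240 + 0.078645 = 0.120885
Configurations with attitude-control fault contribute 0.078645, so
  P(attitude-control fault | telemetry dropout, ¬ground-station outage) = 0.078645 / 0.120885 ≈ 0.651
Ruling out ground-station outage raises the posterior on attitude-control fault — the flip side of explaining away.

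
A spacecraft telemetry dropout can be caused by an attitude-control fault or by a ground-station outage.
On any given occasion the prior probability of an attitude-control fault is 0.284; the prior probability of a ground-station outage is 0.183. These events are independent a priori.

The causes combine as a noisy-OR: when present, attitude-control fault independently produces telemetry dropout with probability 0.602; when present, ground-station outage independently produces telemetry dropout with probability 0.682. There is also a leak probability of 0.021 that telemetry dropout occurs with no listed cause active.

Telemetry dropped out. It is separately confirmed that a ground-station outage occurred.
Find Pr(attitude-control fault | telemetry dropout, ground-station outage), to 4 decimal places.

Under noisy-OR, P(telemetry dropout | causes) = 1 − (1−0.021)·∏(1−qᵢ) over the active causes.
P(telemetry dropout | ground-station outage) = 0.688678×0.716 + 0.876094×0.284 = 0.493093 + 0.248811 = 0.741904
The attitude-control fault-present share is 0.876094×0.284 = 0.248811.
P(attitude-control fault | telemetry dropout, ground-station outage) = 0.248811 / 0.741904 ≈ 0.3354

Pr(attitude-control fault | telemetry dropout, ground-station outage) ≈ 0.3354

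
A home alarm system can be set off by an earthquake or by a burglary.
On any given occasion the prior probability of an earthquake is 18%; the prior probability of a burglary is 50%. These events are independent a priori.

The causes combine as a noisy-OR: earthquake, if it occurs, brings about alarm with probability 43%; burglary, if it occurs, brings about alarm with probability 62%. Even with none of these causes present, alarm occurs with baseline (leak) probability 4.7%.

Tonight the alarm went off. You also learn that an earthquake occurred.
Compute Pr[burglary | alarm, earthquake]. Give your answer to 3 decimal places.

Under noisy-OR, P(alarm | causes) = 1 − (1−0.047)·∏(1−qᵢ) over the active causes.
For the numerator, keep only burglary=true terms: 0.79358×0.5 = 0.396790
Normalizer over all consistent configurations: 0.45679×0.5 + 0.79358×0.5 = 0.625185
P(burglary | alarm, earthquake) = 0.396790/0.625185 ≈ 0.635

Pr[burglary | alarm, earthquake] ≈ 0.635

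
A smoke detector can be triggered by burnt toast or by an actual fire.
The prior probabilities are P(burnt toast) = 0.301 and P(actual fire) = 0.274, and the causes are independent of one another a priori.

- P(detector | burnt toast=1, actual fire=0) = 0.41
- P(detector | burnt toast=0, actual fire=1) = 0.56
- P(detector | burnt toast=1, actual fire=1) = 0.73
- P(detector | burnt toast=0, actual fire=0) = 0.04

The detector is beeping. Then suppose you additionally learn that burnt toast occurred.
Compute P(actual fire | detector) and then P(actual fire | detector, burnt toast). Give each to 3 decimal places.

Numerator (weight on configurations with actual fire): 0.107255 + 0.060206 = 0.167461
Normalizer over all consistent configurations: 0.04×0.699×0.726 + 0.56×0.699×0.274 + 0.41×0.301×0.726 + 0.73×0.301×0.274 = 0.277356
Posterior = 0.167461 / 0.277356 ≈ 0.604

Now also conditioning on burnt toast=true:
P(detector | burnt toast) = 0.41·0.726 + 0.73·0.274 = 0.297660 + 0.200020 = 0.497680
Of this, 0.200020 comes from 0.73·0.274 (the actual fire=true cases).
P(actual fire | detector, burnt toast) = 0.200020 / 0.497680 ≈ 0.402

P(actual fire | detector) ≈ 0.604; P(actual fire | detector, burnt toast) ≈ 0.402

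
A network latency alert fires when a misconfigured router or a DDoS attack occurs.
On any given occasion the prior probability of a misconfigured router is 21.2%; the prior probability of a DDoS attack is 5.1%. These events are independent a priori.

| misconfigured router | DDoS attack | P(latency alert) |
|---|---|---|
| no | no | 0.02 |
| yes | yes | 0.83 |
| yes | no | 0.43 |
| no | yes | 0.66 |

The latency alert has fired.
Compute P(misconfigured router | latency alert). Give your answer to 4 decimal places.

P(misconfigured router | latency alert) ≈ 0.6971

By total probability over the 4 (misconfigured router, DDoS attack) configurations:
  P(latency alert) = 0.02*0.788*0.949 + 0.66*0.788*0.051 + 0.43*0.212*0.949 + 0.83*0.212*0.051
        = 0.014956 + 0.026524 + 0.086511 + 0.008974 = 0.136965
The terms with misconfigured router present sum to 0.095485, so
  P(misconfigured router | latency alert) = 0.095485 / 0.136965 ≈ 0.6971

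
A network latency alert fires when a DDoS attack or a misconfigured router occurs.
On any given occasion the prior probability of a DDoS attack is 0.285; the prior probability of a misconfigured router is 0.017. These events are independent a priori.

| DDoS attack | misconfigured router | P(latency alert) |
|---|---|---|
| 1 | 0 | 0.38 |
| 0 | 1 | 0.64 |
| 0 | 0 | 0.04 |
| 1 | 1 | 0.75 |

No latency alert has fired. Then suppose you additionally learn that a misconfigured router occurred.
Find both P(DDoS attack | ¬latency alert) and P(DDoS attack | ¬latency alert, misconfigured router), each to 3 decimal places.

P(DDoS attack | ¬latency alert) ≈ 0.205; P(DDoS attack | ¬latency alert, misconfigured router) ≈ 0.217

For the numerator, keep only DDoS attack=true terms: 0.173696 + 0.001211 = 0.174907
Normalizer over all consistent configurations: 0.96·0.715·0.983 + 0.36·0.715·0.017 + 0.62·0.285·0.983 + 0.25·0.285·0.017 = 0.854014
P(DDoS attack | ¬latency alert) = 0.174907/0.854014 ≈ 0.205

Now also conditioning on misconfigured router=true:
Numerator (weight on configurations with DDoS attack): 0.25·0.285 = 0.071250
Normalizer over all consistent configurations: 0.36·0.715 + 0.25·0.285 = 0.328650
P(DDoS attack | ¬latency alert, misconfigured router) = 0.071250/0.328650 ≈ 0.217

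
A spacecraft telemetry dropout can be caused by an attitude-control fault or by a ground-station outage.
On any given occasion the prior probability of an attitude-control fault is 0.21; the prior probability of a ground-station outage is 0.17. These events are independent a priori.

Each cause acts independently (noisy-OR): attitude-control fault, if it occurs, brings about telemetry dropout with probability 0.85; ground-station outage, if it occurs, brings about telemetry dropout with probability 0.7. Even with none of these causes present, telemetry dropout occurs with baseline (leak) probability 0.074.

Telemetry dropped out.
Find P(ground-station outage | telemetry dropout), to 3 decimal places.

P(ground-station outage | telemetry dropout) ≈ 0.398

Under noisy-OR, P(telemetry dropout | causes) = 1 − (1−0.074)·∏(1−qᵢ) over the active causes.
For the numerator, keep only ground-station outage=true terms: 0.096991 + 0.034212 = 0.131203
The normalizing constant is 0.074×0.79×0.83 + 0.7222×0.79×0.17 + 0.8611×0.21×0.83 + 0.95833×0.21×0.17 = 0.329815
P(ground-station outage | telemetry dropout) = 0.131203/0.329815 ≈ 0.398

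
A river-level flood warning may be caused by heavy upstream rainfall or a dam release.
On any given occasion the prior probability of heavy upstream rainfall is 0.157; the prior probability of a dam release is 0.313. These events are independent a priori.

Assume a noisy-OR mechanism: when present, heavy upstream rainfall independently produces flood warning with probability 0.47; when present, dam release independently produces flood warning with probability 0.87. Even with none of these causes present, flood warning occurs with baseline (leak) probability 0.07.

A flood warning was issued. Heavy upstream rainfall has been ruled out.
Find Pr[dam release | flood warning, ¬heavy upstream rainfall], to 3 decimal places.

Under noisy-OR, P(flood warning | causes) = 1 − (1−0.07)·∏(1−qᵢ) over the active causes.
Enumerate both values of dam release and weight by the priors:
  P(flood warning | ¬heavy upstream rainfall) = 0.07·0.687 + 0.8791·0.313
        = 0.048090 + 0.275158 = 0.323248
Configurations with dam release contribute 0.275158, so
  P(dam release | flood warning, ¬heavy upstream rainfall) = 0.275158 / 0.323248 ≈ 0.851

Pr[dam release | flood warning, ¬heavy upstream rainfall] ≈ 0.851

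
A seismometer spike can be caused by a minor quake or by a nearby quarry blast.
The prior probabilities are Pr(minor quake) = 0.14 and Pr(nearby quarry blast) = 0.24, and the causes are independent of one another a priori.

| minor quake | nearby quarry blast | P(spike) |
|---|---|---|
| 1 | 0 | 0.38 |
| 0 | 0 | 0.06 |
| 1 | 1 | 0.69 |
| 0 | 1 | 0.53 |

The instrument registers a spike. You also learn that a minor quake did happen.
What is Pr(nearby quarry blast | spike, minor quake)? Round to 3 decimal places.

By total probability over both values of nearby quarry blast:
  P(spike | minor quake) = 0.38*0.76 + 0.69*0.24
        = 0.288800 + 0.165600 = 0.454400
Keeping only the nearby quarry blast-present terms gives 0.165600, so
  P(nearby quarry blast | spike, minor quake) = 0.165600 / 0.454400 ≈ 0.364

Pr(nearby quarry blast | spike, minor quake) ≈ 0.364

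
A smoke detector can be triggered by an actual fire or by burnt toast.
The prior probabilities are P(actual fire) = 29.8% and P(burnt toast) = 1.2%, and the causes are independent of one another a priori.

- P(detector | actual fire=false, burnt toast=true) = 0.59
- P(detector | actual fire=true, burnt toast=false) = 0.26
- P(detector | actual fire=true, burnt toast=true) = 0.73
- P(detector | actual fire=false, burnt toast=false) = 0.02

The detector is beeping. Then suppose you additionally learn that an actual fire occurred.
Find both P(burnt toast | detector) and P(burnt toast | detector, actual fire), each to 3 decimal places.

P(burnt toast | detector) ≈ 0.077; P(burnt toast | detector, actual fire) ≈ 0.033

Enumerate the 4 (actual fire, burnt toast) configurations and weight by the priors:
  P(detector) = 0.02·0.702·0.988 + 0.59·0.702·0.012 + 0.26·0.298·0.988 + 0.73·0.298·0.012
        = 0.013872 + 0.004970 + 0.076550 + 0.002610 = 0.098002
Keeping only the burnt toast-present terms gives 0.007580, so
  P(burnt toast | detector) = 0.007580 / 0.098002 ≈ 0.077

Now also conditioning on actual fire=true:
P(detector | actual fire) = 0.26*0.988 + 0.73*0.012 = 0.256880 + 0.008760 = 0.265640
Restricting to configurations with burnt toast present: 0.73*0.012 = 0.008760.
So P(burnt toast | detector, actual fire) = 0.008760/0.265640 ≈ 0.033.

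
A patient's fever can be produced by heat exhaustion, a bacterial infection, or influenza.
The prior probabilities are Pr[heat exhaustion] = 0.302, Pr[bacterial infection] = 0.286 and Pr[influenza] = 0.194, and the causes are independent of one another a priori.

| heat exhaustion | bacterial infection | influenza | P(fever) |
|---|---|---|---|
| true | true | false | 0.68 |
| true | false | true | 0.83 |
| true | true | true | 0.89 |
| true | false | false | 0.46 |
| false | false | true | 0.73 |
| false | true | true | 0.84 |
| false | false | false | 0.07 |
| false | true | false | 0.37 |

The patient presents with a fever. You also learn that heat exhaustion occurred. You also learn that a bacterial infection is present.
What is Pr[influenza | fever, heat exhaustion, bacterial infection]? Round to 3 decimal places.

Pr[influenza | fever, heat exhaustion, bacterial infection] ≈ 0.240

By total probability over both values of influenza:
  P(fever | heat exhaustion, bacterial infection) = 0.68×0.806 + 0.89×0.194
        = 0.548080 + 0.172660 = 0.720740
Keeping only the influenza-present terms gives 0.172660, so
  P(influenza | fever, heat exhaustion, bacterial infection) = 0.172660 / 0.720740 ≈ 0.240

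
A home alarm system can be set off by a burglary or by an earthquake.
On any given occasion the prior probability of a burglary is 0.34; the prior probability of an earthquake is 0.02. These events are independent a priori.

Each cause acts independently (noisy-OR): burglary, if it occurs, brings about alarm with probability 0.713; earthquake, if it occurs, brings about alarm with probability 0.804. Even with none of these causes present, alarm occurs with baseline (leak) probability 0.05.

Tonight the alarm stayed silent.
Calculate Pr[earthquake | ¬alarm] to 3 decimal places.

Under noisy-OR, P(alarm | causes) = 1 − (1−0.05)·∏(1−qᵢ) over the active causes.
Weight on earthquake=true, given the evidence: 0.002458 + 0.000363 = 0.002821
Normalizer over all consistent configurations: 0.95·0.66·0.98 + 0.1862·0.66·0.02 + 0.27265·0.34·0.98 + 0.053439·0.34·0.02 = 0.708128
P(earthquake | ¬alarm) = 0.002821/0.708128 ≈ 0.004

Pr[earthquake | ¬alarm] ≈ 0.004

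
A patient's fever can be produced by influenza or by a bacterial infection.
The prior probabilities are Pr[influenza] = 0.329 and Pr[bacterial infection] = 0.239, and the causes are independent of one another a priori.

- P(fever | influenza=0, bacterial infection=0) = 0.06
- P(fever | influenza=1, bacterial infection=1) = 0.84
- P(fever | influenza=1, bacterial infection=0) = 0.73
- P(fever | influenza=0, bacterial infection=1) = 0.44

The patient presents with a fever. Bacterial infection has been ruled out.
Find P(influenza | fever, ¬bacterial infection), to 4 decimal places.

P(influenza | fever, ¬bacterial infection) ≈ 0.8564

Weight on influenza=true, given the evidence: 0.73·0.329 = 0.240170
The normalizing constant is 0.06·0.671 + 0.73·0.329 = 0.280430
Posterior = 0.240170 / 0.280430 ≈ 0.8564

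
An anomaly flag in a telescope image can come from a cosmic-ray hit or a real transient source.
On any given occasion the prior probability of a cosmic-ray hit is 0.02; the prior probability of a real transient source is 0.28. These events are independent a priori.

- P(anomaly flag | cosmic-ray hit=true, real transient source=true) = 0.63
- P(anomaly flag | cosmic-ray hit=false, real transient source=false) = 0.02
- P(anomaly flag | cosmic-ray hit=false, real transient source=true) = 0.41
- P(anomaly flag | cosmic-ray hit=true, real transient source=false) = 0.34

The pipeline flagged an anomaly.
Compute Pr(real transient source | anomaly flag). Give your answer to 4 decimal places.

Pr(real transient source | anomaly flag) ≈ 0.8592

P(anomaly flag) = 0.02×0.98×0.72 + 0.41×0.98×0.28 + 0.34×0.02×0.72 + 0.63×0.02×0.28 = 0.014112 + 0.112504 + 0.004896 + 0.003528 = 0.135040
The real transient source-present share is 0.112504 + 0.003528 = 0.116032.
So P(real transient source | anomaly flag) = 0.116032/0.135040 ≈ 0.8592.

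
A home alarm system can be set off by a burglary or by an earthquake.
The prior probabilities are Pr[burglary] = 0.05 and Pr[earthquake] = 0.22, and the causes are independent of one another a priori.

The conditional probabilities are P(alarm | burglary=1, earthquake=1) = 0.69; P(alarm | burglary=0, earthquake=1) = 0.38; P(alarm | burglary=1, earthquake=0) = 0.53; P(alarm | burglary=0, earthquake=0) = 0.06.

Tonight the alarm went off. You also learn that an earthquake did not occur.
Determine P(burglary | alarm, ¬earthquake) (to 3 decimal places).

P(alarm | ¬earthquake) = 0.06·0.95 + 0.53·0.05 = 0.057000 + 0.026500 = 0.083500
Of this, 0.026500 comes from 0.53·0.05 (the burglary=true cases).
Hence the posterior is 0.026500/0.083500 ≈ 0.317.

P(burglary | alarm, ¬earthquake) ≈ 0.317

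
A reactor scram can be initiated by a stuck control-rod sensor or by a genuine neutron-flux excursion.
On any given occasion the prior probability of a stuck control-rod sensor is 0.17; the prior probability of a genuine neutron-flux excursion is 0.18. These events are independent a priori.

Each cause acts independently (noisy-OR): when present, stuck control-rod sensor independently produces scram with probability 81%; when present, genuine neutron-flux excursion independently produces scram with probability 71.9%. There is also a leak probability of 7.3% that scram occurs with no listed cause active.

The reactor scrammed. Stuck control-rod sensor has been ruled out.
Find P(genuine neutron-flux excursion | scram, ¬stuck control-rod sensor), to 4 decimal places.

P(genuine neutron-flux excursion | scram, ¬stuck control-rod sensor) ≈ 0.6898

Under noisy-OR, P(scram | causes) = 1 − (1−0.073)·∏(1−qᵢ) over the active causes.
Enumerate both values of genuine neutron-flux excursion and weight by the priors:
  P(scram | ¬stuck control-rod sensor) = 0.073×0.82 + 0.739513×0.18
        = 0.059860 + 0.133112 = 0.192972
The terms with genuine neutron-flux excursion present sum to 0.133112, so
  P(genuine neutron-flux excursion | scram, ¬stuck control-rod sensor) = 0.133112 / 0.192972 ≈ 0.6898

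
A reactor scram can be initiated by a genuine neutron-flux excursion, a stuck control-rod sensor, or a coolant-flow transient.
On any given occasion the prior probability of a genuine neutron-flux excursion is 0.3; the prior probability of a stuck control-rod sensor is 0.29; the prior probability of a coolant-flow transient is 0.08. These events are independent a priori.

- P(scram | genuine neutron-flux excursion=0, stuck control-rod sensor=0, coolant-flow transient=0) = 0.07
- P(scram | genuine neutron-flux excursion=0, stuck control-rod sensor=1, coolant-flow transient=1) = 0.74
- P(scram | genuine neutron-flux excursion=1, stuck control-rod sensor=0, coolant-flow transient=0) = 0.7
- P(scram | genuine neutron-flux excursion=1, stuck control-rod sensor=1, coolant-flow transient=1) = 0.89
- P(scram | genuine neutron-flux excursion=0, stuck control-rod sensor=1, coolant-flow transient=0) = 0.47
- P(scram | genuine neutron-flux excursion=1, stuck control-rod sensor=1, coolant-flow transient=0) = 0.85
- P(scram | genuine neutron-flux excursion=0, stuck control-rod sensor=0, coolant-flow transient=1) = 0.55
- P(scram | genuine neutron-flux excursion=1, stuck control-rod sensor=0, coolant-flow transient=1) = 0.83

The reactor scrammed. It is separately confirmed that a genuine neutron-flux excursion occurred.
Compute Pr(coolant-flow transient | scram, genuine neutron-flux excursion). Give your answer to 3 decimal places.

Pr(coolant-flow transient | scram, genuine neutron-flux excursion) ≈ 0.090

Weight on coolant-flow transient=true, given the evidence: 0.047144 + 0.020648 = 0.067792
Denominator P(scram | genuine neutron-flux excursion): 0.7*0.71*0.92 + 0.83*0.71*0.08 + 0.85*0.29*0.92 + 0.89*0.29*0.08 = 0.751812
P(coolant-flow transient | scram, genuine neutron-flux excursion) = 0.067792/0.751812 ≈ 0.090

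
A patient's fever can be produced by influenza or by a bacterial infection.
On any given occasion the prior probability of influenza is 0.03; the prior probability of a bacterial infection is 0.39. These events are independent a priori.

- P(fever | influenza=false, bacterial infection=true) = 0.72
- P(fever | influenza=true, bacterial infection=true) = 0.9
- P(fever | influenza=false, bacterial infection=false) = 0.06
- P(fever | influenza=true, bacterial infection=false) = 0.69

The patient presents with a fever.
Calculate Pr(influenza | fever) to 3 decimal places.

P(fever) = 0.06*0.97*0.61 + 0.72*0.97*0.39 + 0.69*0.03*0.61 + 0.9*0.03*0.39 = 0.035502 + 0.272376 + 0.012627 + 0.010530 = 0.331035
Of this, 0.023157 comes from 0.012627 + 0.010530 (the influenza=true cases).
P(influenza | fever) = 0.023157 / 0.331035 ≈ 0.070

Pr(influenza | fever) ≈ 0.070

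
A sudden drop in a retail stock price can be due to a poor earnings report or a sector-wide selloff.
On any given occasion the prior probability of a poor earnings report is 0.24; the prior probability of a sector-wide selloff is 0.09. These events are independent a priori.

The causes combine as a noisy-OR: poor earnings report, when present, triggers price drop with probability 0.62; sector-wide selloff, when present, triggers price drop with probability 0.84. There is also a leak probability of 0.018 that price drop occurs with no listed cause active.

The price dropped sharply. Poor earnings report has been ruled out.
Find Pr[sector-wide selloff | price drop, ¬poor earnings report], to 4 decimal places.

Pr[sector-wide selloff | price drop, ¬poor earnings report] ≈ 0.8224

Under noisy-OR, P(price drop | causes) = 1 − (1−0.018)·∏(1−qᵢ) over the active causes.
Weight on sector-wide selloff=true, given the evidence: 0.84288·0.09 = 0.075859
Normalizer over all consistent configurations: 0.018·0.91 + 0.84288·0.09 = 0.092239
P(sector-wide selloff | price drop, ¬poor earnings report) = 0.075859/0.092239 ≈ 0.8224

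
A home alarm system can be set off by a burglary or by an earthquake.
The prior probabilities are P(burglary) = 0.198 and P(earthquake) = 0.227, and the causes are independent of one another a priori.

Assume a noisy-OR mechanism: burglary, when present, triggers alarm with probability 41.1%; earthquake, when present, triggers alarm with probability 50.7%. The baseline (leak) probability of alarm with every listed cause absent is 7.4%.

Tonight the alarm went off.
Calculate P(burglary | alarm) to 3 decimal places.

Under noisy-OR, P(alarm | causes) = 1 − (1−0.074)·∏(1−qᵢ) over the active causes.
Weight on burglary=true, given the evidence: 0.069576 + 0.032861 = 0.102437
The normalizing constant is 0.074·0.802·0.773 + 0.543482·0.802·0.227 + 0.454586·0.198·0.773 + 0.731111·0.198·0.227 = 0.247256
Posterior = 0.102437 / 0.247256 ≈ 0.414

P(burglary | alarm) ≈ 0.414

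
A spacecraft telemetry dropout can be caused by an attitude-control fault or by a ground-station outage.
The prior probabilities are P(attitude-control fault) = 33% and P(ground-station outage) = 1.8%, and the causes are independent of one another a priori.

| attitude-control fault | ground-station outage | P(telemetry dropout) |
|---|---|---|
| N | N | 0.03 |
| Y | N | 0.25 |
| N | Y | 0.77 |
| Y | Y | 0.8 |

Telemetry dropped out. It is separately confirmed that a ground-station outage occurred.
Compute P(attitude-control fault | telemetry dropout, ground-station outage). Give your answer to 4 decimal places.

P(attitude-control fault | telemetry dropout, ground-station outage) ≈ 0.3385

By total probability over both values of attitude-control fault:
  P(telemetry dropout | ground-station outage) = 0.77*0.67 + 0.8*0.33
        = 0.515900 + 0.264000 = 0.779900
Configurations with attitude-control fault contribute 0.264000, so
  P(attitude-control fault | telemetry dropout, ground-station outage) = 0.264000 / 0.779900 ≈ 0.3385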